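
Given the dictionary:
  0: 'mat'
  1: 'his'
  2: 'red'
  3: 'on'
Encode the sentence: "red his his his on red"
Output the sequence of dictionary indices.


Look up each word in the dictionary:
  'red' -> 2
  'his' -> 1
  'his' -> 1
  'his' -> 1
  'on' -> 3
  'red' -> 2

Encoded: [2, 1, 1, 1, 3, 2]


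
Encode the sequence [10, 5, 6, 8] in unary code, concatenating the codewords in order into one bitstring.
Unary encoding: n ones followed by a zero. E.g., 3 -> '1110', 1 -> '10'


Encode each number as n ones followed by a terminating 0:
  10 -> 11111111110 (11 bits)
  5 -> 111110 (6 bits)
  6 -> 1111110 (7 bits)
  8 -> 111111110 (9 bits)
Total length = 11 + 6 + 7 + 9 = 33 bits.

Unary([10, 5, 6, 8]) = 111111111101111101111110111111110 (33 bits)


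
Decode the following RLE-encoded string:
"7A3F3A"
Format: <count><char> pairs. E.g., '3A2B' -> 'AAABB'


Expanding each <count><char> pair:
  7A -> 'AAAAAAA'
  3F -> 'FFF'
  3A -> 'AAA'

Decoded = AAAAAAAFFFAAA


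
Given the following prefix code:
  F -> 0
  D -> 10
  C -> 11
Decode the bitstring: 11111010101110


Decoding step by step:
Bits 11 -> C
Bits 11 -> C
Bits 10 -> D
Bits 10 -> D
Bits 10 -> D
Bits 11 -> C
Bits 10 -> D


Decoded message: CCDDDCD


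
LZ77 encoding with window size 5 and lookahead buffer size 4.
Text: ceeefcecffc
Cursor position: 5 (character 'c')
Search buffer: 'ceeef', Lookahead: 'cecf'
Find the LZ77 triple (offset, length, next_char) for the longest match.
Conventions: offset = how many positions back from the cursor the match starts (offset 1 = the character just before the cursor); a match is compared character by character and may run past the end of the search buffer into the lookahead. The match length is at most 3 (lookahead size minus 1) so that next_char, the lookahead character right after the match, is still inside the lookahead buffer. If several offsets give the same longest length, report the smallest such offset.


Try each offset into the search buffer:
  offset=1 (pos 4, char 'f'): match length 0
  offset=2 (pos 3, char 'e'): match length 0
  offset=3 (pos 2, char 'e'): match length 0
  offset=4 (pos 1, char 'e'): match length 0
  offset=5 (pos 0, char 'c'): match length 2
Longest match has length 2 at offset 5.
next_char = character at position 5 + 2 = 7 -> 'c'

Best match: offset=5, length=2 (matching 'ce' starting at position 0)
LZ77 triple: (5, 2, 'c')


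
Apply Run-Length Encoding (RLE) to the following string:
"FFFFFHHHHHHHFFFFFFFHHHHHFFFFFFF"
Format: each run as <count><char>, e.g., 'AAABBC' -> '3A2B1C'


Scanning runs left to right:
  i=0: run of 'F' x 5 -> '5F'
  i=5: run of 'H' x 7 -> '7H'
  i=12: run of 'F' x 7 -> '7F'
  i=19: run of 'H' x 5 -> '5H'
  i=24: run of 'F' x 7 -> '7F'

RLE = 5F7H7F5H7F


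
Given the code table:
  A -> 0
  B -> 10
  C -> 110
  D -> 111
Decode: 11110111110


Decoding:
111 -> D
10 -> B
111 -> D
110 -> C


Result: DBDC


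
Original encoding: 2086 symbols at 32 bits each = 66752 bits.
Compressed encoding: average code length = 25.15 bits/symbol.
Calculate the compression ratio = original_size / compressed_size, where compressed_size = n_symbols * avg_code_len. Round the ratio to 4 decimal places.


original_size = n_symbols * orig_bits = 2086 * 32 = 66752 bits
compressed_size = n_symbols * avg_code_len = 2086 * 25.15 = 52462.9 bits
ratio = original_size / compressed_size = 66752 / 52462.9 = 1.2724

Compression ratio = 1.2724


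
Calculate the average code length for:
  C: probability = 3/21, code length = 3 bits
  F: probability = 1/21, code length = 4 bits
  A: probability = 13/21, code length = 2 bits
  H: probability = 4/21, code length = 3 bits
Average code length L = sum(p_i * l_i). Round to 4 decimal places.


Weighted contributions p_i * l_i:
  C: (3/21) * 3 = 9/21
  F: (1/21) * 4 = 4/21
  A: (13/21) * 2 = 26/21
  H: (4/21) * 3 = 12/21
Sum = (9 + 4 + 26 + 12)/21 = 51/21

L = 51/21 = 2.4286 bits/symbol


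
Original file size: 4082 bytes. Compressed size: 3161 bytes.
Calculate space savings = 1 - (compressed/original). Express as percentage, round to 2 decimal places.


ratio = compressed/original = 3161/4082 = 0.774375
savings = 1 - ratio = 1 - 0.774375 = 0.225625
as a percentage: 0.225625 * 100 = 22.56%

Space savings = 1 - 3161/4082 = 22.56%


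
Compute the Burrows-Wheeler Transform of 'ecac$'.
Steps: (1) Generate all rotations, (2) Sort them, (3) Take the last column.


Rotations (sorted):
  0: $ecac -> last char: c
  1: ac$ec -> last char: c
  2: c$eca -> last char: a
  3: cac$e -> last char: e
  4: ecac$ -> last char: $


BWT = ccae$


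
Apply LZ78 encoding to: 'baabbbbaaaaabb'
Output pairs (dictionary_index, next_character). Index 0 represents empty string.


LZ78 encoding steps:
Dictionary: {0: ''}
Step 1: w='' (idx 0), next='b' -> output (0, 'b'), add 'b' as idx 1
Step 2: w='' (idx 0), next='a' -> output (0, 'a'), add 'a' as idx 2
Step 3: w='a' (idx 2), next='b' -> output (2, 'b'), add 'ab' as idx 3
Step 4: w='b' (idx 1), next='b' -> output (1, 'b'), add 'bb' as idx 4
Step 5: w='b' (idx 1), next='a' -> output (1, 'a'), add 'ba' as idx 5
Step 6: w='a' (idx 2), next='a' -> output (2, 'a'), add 'aa' as idx 6
Step 7: w='aa' (idx 6), next='b' -> output (6, 'b'), add 'aab' as idx 7
Step 8: w='b' (idx 1), end of input -> output (1, '')


Encoded: [(0, 'b'), (0, 'a'), (2, 'b'), (1, 'b'), (1, 'a'), (2, 'a'), (6, 'b'), (1, '')]


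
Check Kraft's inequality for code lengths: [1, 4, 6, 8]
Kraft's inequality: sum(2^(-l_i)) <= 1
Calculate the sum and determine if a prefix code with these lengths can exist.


Sum = 2^(-1) + 2^(-4) + 2^(-6) + 2^(-8)
    = 0.5 + 0.0625 + 0.015625 + 0.00390625
    = 149/256 = 0.58203125
Since 0.58203125 <= 1, Kraft's inequality IS satisfied.
A prefix code with these lengths CAN exist.

Kraft sum = 0.58203125. Satisfied.


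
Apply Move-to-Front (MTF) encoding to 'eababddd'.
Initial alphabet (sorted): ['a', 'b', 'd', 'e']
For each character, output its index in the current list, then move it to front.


MTF encoding:
'e': index 3 in ['a', 'b', 'd', 'e'] -> ['e', 'a', 'b', 'd']
'a': index 1 in ['e', 'a', 'b', 'd'] -> ['a', 'e', 'b', 'd']
'b': index 2 in ['a', 'e', 'b', 'd'] -> ['b', 'a', 'e', 'd']
'a': index 1 in ['b', 'a', 'e', 'd'] -> ['a', 'b', 'e', 'd']
'b': index 1 in ['a', 'b', 'e', 'd'] -> ['b', 'a', 'e', 'd']
'd': index 3 in ['b', 'a', 'e', 'd'] -> ['d', 'b', 'a', 'e']
'd': index 0 in ['d', 'b', 'a', 'e'] -> ['d', 'b', 'a', 'e']
'd': index 0 in ['d', 'b', 'a', 'e'] -> ['d', 'b', 'a', 'e']


Output: [3, 1, 2, 1, 1, 3, 0, 0]


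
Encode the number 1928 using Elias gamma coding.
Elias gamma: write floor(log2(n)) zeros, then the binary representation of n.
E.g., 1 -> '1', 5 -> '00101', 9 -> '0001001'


num_bits = floor(log2(1928)) + 1 = 11
leading_zeros = num_bits - 1 = 10
binary(1928) = 11110001000

Elias gamma(1928) = '0000000000' + '11110001000' = 000000000011110001000 (21 bits)


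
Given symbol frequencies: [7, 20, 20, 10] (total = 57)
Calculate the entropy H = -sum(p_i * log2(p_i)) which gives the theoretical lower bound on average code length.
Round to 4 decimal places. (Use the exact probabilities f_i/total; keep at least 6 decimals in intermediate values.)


Per-symbol terms -p_i * log2(p_i) with p_i = f_i/57:
  p = 7/57 = 0.122807: log2(p) = -3.025535, -p*log2(p) = 0.371557
  p = 20/57 = 0.350877: log2(p) = -1.510962, -p*log2(p) = 0.530162
  p = 20/57 = 0.350877: log2(p) = -1.510962, -p*log2(p) = 0.530162
  p = 10/57 = 0.175439: log2(p) = -2.510962, -p*log2(p) = 0.440520
H = 0.371557 + 0.530162 + 0.530162 + 0.440520 = 1.872401

H = 1.8724 bits/symbol


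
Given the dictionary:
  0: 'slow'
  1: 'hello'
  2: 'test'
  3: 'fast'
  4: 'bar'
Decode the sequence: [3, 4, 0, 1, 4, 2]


Look up each index in the dictionary:
  3 -> 'fast'
  4 -> 'bar'
  0 -> 'slow'
  1 -> 'hello'
  4 -> 'bar'
  2 -> 'test'

Decoded: "fast bar slow hello bar test"


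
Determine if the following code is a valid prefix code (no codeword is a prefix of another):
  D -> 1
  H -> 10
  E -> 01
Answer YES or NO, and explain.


Checking each pair (does one codeword prefix another?):
  D='1' vs H='10': prefix -- VIOLATION

NO -- this is NOT a valid prefix code. D (1) is a prefix of H (10).


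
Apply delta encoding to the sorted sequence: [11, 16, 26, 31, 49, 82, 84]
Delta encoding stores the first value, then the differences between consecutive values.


First value: 11
Deltas:
  16 - 11 = 5
  26 - 16 = 10
  31 - 26 = 5
  49 - 31 = 18
  82 - 49 = 33
  84 - 82 = 2


Delta encoded: [11, 5, 10, 5, 18, 33, 2]


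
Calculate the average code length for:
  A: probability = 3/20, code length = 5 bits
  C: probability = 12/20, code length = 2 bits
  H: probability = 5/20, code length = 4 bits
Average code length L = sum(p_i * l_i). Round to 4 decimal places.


Weighted contributions p_i * l_i:
  A: (3/20) * 5 = 15/20
  C: (12/20) * 2 = 24/20
  H: (5/20) * 4 = 20/20
Sum = (15 + 24 + 20)/20 = 59/20

L = 59/20 = 2.9500 bits/symbol


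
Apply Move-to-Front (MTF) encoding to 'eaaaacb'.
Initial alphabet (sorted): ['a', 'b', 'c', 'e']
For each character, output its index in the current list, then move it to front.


MTF encoding:
'e': index 3 in ['a', 'b', 'c', 'e'] -> ['e', 'a', 'b', 'c']
'a': index 1 in ['e', 'a', 'b', 'c'] -> ['a', 'e', 'b', 'c']
'a': index 0 in ['a', 'e', 'b', 'c'] -> ['a', 'e', 'b', 'c']
'a': index 0 in ['a', 'e', 'b', 'c'] -> ['a', 'e', 'b', 'c']
'a': index 0 in ['a', 'e', 'b', 'c'] -> ['a', 'e', 'b', 'c']
'c': index 3 in ['a', 'e', 'b', 'c'] -> ['c', 'a', 'e', 'b']
'b': index 3 in ['c', 'a', 'e', 'b'] -> ['b', 'c', 'a', 'e']


Output: [3, 1, 0, 0, 0, 3, 3]


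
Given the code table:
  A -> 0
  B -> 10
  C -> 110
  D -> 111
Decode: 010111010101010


Decoding:
0 -> A
10 -> B
111 -> D
0 -> A
10 -> B
10 -> B
10 -> B
10 -> B


Result: ABDABBBB


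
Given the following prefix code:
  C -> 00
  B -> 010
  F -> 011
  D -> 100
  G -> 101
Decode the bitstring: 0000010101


Decoding step by step:
Bits 00 -> C
Bits 00 -> C
Bits 010 -> B
Bits 101 -> G


Decoded message: CCBG


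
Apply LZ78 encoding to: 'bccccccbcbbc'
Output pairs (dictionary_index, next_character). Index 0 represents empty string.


LZ78 encoding steps:
Dictionary: {0: ''}
Step 1: w='' (idx 0), next='b' -> output (0, 'b'), add 'b' as idx 1
Step 2: w='' (idx 0), next='c' -> output (0, 'c'), add 'c' as idx 2
Step 3: w='c' (idx 2), next='c' -> output (2, 'c'), add 'cc' as idx 3
Step 4: w='cc' (idx 3), next='c' -> output (3, 'c'), add 'ccc' as idx 4
Step 5: w='b' (idx 1), next='c' -> output (1, 'c'), add 'bc' as idx 5
Step 6: w='b' (idx 1), next='b' -> output (1, 'b'), add 'bb' as idx 6
Step 7: w='c' (idx 2), end of input -> output (2, '')


Encoded: [(0, 'b'), (0, 'c'), (2, 'c'), (3, 'c'), (1, 'c'), (1, 'b'), (2, '')]


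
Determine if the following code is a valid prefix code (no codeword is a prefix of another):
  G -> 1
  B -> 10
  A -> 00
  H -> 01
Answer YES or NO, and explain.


Checking each pair (does one codeword prefix another?):
  G='1' vs B='10': prefix -- VIOLATION

NO -- this is NOT a valid prefix code. G (1) is a prefix of B (10).


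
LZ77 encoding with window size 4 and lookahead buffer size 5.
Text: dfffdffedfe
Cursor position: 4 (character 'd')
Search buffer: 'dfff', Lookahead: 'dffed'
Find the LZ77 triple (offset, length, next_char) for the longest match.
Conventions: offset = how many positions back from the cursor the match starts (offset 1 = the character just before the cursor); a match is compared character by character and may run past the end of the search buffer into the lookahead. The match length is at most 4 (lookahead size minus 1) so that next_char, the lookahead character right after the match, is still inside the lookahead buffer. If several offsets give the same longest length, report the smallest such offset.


Try each offset into the search buffer:
  offset=1 (pos 3, char 'f'): match length 0
  offset=2 (pos 2, char 'f'): match length 0
  offset=3 (pos 1, char 'f'): match length 0
  offset=4 (pos 0, char 'd'): match length 3
Longest match has length 3 at offset 4.
next_char = character at position 4 + 3 = 7 -> 'e'

Best match: offset=4, length=3 (matching 'dff' starting at position 0)
LZ77 triple: (4, 3, 'e')


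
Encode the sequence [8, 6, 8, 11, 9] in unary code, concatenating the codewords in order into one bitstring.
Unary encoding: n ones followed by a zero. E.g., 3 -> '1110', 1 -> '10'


Encode each number as n ones followed by a terminating 0:
  8 -> 111111110 (9 bits)
  6 -> 1111110 (7 bits)
  8 -> 111111110 (9 bits)
  11 -> 111111111110 (12 bits)
  9 -> 1111111110 (10 bits)
Total length = 9 + 7 + 9 + 12 + 10 = 47 bits.

Unary([8, 6, 8, 11, 9]) = 11111111011111101111111101111111111101111111110 (47 bits)


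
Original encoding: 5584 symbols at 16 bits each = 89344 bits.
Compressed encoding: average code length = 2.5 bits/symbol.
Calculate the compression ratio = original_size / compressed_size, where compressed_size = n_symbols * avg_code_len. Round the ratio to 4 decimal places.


original_size = n_symbols * orig_bits = 5584 * 16 = 89344 bits
compressed_size = n_symbols * avg_code_len = 5584 * 2.5 = 13960.0 bits
ratio = original_size / compressed_size = 89344 / 13960.0 = 6.4

Compression ratio = 6.4


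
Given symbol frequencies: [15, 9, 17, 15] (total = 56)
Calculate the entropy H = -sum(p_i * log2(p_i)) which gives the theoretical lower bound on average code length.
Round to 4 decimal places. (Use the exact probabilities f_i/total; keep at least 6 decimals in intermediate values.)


Per-symbol terms -p_i * log2(p_i) with p_i = f_i/56:
  p = 15/56 = 0.267857: log2(p) = -1.900464, -p*log2(p) = 0.509053
  p = 9/56 = 0.160714: log2(p) = -2.637430, -p*log2(p) = 0.423873
  p = 17/56 = 0.303571: log2(p) = -1.719892, -p*log2(p) = 0.522110
  p = 15/56 = 0.267857: log2(p) = -1.900464, -p*log2(p) = 0.509053
H = 0.509053 + 0.423873 + 0.522110 + 0.509053 = 1.964089

H = 1.9641 bits/symbol


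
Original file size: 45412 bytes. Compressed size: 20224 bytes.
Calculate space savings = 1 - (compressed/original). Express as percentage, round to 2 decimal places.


ratio = compressed/original = 20224/45412 = 0.445345
savings = 1 - ratio = 1 - 0.445345 = 0.554655
as a percentage: 0.554655 * 100 = 55.47%

Space savings = 1 - 20224/45412 = 55.47%


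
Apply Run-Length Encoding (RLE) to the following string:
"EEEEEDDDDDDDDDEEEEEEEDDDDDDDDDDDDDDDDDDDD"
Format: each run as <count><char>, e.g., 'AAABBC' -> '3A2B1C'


Scanning runs left to right:
  i=0: run of 'E' x 5 -> '5E'
  i=5: run of 'D' x 9 -> '9D'
  i=14: run of 'E' x 7 -> '7E'
  i=21: run of 'D' x 20 -> '20D'

RLE = 5E9D7E20D


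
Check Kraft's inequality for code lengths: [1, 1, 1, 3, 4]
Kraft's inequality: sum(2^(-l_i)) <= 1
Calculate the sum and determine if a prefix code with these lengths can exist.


Sum = 2^(-1) + 2^(-1) + 2^(-1) + 2^(-3) + 2^(-4)
    = 0.5 + 0.5 + 0.5 + 0.125 + 0.0625
    = 27/16 = 1.6875
Since 1.6875 > 1, Kraft's inequality is NOT satisfied.
A prefix code with these lengths CANNOT exist.

Kraft sum = 1.6875. Not satisfied.


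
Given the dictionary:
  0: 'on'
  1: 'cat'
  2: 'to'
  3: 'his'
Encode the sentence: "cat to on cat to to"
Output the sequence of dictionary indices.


Look up each word in the dictionary:
  'cat' -> 1
  'to' -> 2
  'on' -> 0
  'cat' -> 1
  'to' -> 2
  'to' -> 2

Encoded: [1, 2, 0, 1, 2, 2]


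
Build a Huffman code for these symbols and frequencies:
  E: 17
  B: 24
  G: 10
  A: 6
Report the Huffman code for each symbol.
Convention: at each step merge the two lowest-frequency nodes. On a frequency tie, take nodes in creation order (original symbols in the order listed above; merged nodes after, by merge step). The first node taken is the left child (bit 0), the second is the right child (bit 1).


Huffman tree construction:
Step 1: Merge A(6) + G(10) = 16
Step 2: Merge (A+G)(16) + E(17) = 33
Step 3: Merge B(24) + ((A+G)+E)(33) = 57
Read each symbol's code off the tree from the root (left child = 0, right child = 1).

Codes:
  E: 11 (length 2)
  B: 0 (length 1)
  G: 101 (length 3)
  A: 100 (length 3)
Average code length: 106/57 = 1.8596 bits/symbol


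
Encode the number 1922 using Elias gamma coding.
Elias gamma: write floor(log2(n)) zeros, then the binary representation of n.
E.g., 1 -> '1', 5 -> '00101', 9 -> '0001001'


num_bits = floor(log2(1922)) + 1 = 11
leading_zeros = num_bits - 1 = 10
binary(1922) = 11110000010

Elias gamma(1922) = '0000000000' + '11110000010' = 000000000011110000010 (21 bits)


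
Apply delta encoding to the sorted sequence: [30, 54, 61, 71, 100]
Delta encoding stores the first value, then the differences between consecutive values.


First value: 30
Deltas:
  54 - 30 = 24
  61 - 54 = 7
  71 - 61 = 10
  100 - 71 = 29


Delta encoded: [30, 24, 7, 10, 29]


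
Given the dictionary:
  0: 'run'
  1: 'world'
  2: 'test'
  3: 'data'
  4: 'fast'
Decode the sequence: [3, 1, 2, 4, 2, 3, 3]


Look up each index in the dictionary:
  3 -> 'data'
  1 -> 'world'
  2 -> 'test'
  4 -> 'fast'
  2 -> 'test'
  3 -> 'data'
  3 -> 'data'

Decoded: "data world test fast test data data"


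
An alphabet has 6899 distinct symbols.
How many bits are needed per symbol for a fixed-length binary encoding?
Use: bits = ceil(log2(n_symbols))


log2(6899) = 12.7522
Bracket: 2^12 = 4096 < 6899 <= 2^13 = 8192
So ceil(log2(6899)) = 13

bits = ceil(log2(6899)) = ceil(12.7522) = 13 bits


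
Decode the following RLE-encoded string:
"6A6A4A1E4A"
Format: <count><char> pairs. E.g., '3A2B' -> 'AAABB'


Expanding each <count><char> pair:
  6A -> 'AAAAAA'
  6A -> 'AAAAAA'
  4A -> 'AAAA'
  1E -> 'E'
  4A -> 'AAAA'

Decoded = AAAAAAAAAAAAAAAAEAAAA


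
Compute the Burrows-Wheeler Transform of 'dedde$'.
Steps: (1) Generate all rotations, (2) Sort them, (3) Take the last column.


Rotations (sorted):
  0: $dedde -> last char: e
  1: dde$de -> last char: e
  2: de$ded -> last char: d
  3: dedde$ -> last char: $
  4: e$dedd -> last char: d
  5: edde$d -> last char: d


BWT = eed$dd


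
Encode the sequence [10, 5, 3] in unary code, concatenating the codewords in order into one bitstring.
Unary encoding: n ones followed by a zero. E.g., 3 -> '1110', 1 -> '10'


Encode each number as n ones followed by a terminating 0:
  10 -> 11111111110 (11 bits)
  5 -> 111110 (6 bits)
  3 -> 1110 (4 bits)
Total length = 11 + 6 + 4 = 21 bits.

Unary([10, 5, 3]) = 111111111101111101110 (21 bits)


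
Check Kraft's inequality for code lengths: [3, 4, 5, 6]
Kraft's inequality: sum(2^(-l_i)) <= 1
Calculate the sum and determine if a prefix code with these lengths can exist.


Sum = 2^(-3) + 2^(-4) + 2^(-5) + 2^(-6)
    = 0.125 + 0.0625 + 0.03125 + 0.015625
    = 15/64 = 0.234375
Since 0.234375 <= 1, Kraft's inequality IS satisfied.
A prefix code with these lengths CAN exist.

Kraft sum = 0.234375. Satisfied.


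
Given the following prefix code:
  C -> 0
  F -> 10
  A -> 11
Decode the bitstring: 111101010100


Decoding step by step:
Bits 11 -> A
Bits 11 -> A
Bits 0 -> C
Bits 10 -> F
Bits 10 -> F
Bits 10 -> F
Bits 0 -> C


Decoded message: AACFFFC


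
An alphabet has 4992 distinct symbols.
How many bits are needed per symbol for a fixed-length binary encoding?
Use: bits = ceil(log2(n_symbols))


log2(4992) = 12.2854
Bracket: 2^12 = 4096 < 4992 <= 2^13 = 8192
So ceil(log2(4992)) = 13

bits = ceil(log2(4992)) = ceil(12.2854) = 13 bits


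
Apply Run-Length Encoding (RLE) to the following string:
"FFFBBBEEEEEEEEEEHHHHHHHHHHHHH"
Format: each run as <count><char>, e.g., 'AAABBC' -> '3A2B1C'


Scanning runs left to right:
  i=0: run of 'F' x 3 -> '3F'
  i=3: run of 'B' x 3 -> '3B'
  i=6: run of 'E' x 10 -> '10E'
  i=16: run of 'H' x 13 -> '13H'

RLE = 3F3B10E13H


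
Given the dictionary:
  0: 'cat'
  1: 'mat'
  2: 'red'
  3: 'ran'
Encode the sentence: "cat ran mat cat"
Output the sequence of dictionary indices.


Look up each word in the dictionary:
  'cat' -> 0
  'ran' -> 3
  'mat' -> 1
  'cat' -> 0

Encoded: [0, 3, 1, 0]


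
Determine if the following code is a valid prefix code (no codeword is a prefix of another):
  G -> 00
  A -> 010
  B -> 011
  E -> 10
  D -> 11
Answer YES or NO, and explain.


Checking each pair (does one codeword prefix another?):
  G='00' vs A='010': no prefix
  G='00' vs B='011': no prefix
  G='00' vs E='10': no prefix
  G='00' vs D='11': no prefix
  A='010' vs G='00': no prefix
  A='010' vs B='011': no prefix
  A='010' vs E='10': no prefix
  A='010' vs D='11': no prefix
  B='011' vs G='00': no prefix
  B='011' vs A='010': no prefix
  B='011' vs E='10': no prefix
  B='011' vs D='11': no prefix
  E='10' vs G='00': no prefix
  E='10' vs A='010': no prefix
  E='10' vs B='011': no prefix
  E='10' vs D='11': no prefix
  D='11' vs G='00': no prefix
  D='11' vs A='010': no prefix
  D='11' vs B='011': no prefix
  D='11' vs E='10': no prefix
No violation found over all pairs.

YES -- this is a valid prefix code. No codeword is a prefix of any other codeword.


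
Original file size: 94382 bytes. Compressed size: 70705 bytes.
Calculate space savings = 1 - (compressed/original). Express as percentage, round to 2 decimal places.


ratio = compressed/original = 70705/94382 = 0.749136
savings = 1 - ratio = 1 - 0.749136 = 0.250864
as a percentage: 0.250864 * 100 = 25.09%

Space savings = 1 - 70705/94382 = 25.09%


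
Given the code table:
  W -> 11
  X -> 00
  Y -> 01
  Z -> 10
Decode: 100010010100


Decoding:
10 -> Z
00 -> X
10 -> Z
01 -> Y
01 -> Y
00 -> X


Result: ZXZYYX


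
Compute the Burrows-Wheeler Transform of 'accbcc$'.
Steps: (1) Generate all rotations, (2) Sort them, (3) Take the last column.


Rotations (sorted):
  0: $accbcc -> last char: c
  1: accbcc$ -> last char: $
  2: bcc$acc -> last char: c
  3: c$accbc -> last char: c
  4: cbcc$ac -> last char: c
  5: cc$accb -> last char: b
  6: ccbcc$a -> last char: a


BWT = c$cccba


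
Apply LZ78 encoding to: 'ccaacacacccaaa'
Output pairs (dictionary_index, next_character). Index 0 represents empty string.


LZ78 encoding steps:
Dictionary: {0: ''}
Step 1: w='' (idx 0), next='c' -> output (0, 'c'), add 'c' as idx 1
Step 2: w='c' (idx 1), next='a' -> output (1, 'a'), add 'ca' as idx 2
Step 3: w='' (idx 0), next='a' -> output (0, 'a'), add 'a' as idx 3
Step 4: w='ca' (idx 2), next='c' -> output (2, 'c'), add 'cac' as idx 4
Step 5: w='a' (idx 3), next='c' -> output (3, 'c'), add 'ac' as idx 5
Step 6: w='c' (idx 1), next='c' -> output (1, 'c'), add 'cc' as idx 6
Step 7: w='a' (idx 3), next='a' -> output (3, 'a'), add 'aa' as idx 7
Step 8: w='a' (idx 3), end of input -> output (3, '')


Encoded: [(0, 'c'), (1, 'a'), (0, 'a'), (2, 'c'), (3, 'c'), (1, 'c'), (3, 'a'), (3, '')]


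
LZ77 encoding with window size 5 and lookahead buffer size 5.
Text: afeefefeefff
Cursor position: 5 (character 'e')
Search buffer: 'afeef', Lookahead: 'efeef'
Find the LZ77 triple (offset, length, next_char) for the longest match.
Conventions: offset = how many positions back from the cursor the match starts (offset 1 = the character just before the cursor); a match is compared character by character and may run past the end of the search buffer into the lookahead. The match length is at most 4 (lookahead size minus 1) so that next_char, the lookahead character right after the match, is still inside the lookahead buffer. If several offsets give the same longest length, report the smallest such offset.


Try each offset into the search buffer:
  offset=1 (pos 4, char 'f'): match length 0
  offset=2 (pos 3, char 'e'): match length 3
  offset=3 (pos 2, char 'e'): match length 1
  offset=4 (pos 1, char 'f'): match length 0
  offset=5 (pos 0, char 'a'): match length 0
Longest match has length 3 at offset 2.
next_char = character at position 5 + 3 = 8 -> 'e'

Best match: offset=2, length=3 (matching 'efe' starting at position 3)
LZ77 triple: (2, 3, 'e')


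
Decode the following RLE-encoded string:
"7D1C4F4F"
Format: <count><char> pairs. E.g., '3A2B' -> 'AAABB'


Expanding each <count><char> pair:
  7D -> 'DDDDDDD'
  1C -> 'C'
  4F -> 'FFFF'
  4F -> 'FFFF'

Decoded = DDDDDDDCFFFFFFFF


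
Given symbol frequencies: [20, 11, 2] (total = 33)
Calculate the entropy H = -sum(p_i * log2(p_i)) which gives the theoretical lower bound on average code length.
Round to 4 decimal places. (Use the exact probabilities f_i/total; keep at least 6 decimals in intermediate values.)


Per-symbol terms -p_i * log2(p_i) with p_i = f_i/33:
  p = 20/33 = 0.606061: log2(p) = -0.722466, -p*log2(p) = 0.437858
  p = 11/33 = 0.333333: log2(p) = -1.584963, -p*log2(p) = 0.528321
  p = 2/33 = 0.060606: log2(p) = -4.044394, -p*log2(p) = 0.245115
H = 0.437858 + 0.528321 + 0.245115 = 1.211294

H = 1.2113 bits/symbol


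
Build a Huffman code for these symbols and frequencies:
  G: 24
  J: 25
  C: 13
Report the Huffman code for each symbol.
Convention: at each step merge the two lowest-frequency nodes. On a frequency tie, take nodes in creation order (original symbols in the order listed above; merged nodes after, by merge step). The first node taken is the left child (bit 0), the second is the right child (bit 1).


Huffman tree construction:
Step 1: Merge C(13) + G(24) = 37
Step 2: Merge J(25) + (C+G)(37) = 62
Read each symbol's code off the tree from the root (left child = 0, right child = 1).

Codes:
  G: 11 (length 2)
  J: 0 (length 1)
  C: 10 (length 2)
Average code length: 99/62 = 1.5968 bits/symbol


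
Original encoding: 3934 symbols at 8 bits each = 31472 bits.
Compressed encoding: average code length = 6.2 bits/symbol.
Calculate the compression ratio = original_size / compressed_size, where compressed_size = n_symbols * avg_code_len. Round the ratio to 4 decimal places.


original_size = n_symbols * orig_bits = 3934 * 8 = 31472 bits
compressed_size = n_symbols * avg_code_len = 3934 * 6.2 = 24390.8 bits
ratio = original_size / compressed_size = 31472 / 24390.8 = 1.2903

Compression ratio = 1.2903


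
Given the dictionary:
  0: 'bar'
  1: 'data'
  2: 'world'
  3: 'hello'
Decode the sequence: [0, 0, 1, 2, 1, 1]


Look up each index in the dictionary:
  0 -> 'bar'
  0 -> 'bar'
  1 -> 'data'
  2 -> 'world'
  1 -> 'data'
  1 -> 'data'

Decoded: "bar bar data world data data"


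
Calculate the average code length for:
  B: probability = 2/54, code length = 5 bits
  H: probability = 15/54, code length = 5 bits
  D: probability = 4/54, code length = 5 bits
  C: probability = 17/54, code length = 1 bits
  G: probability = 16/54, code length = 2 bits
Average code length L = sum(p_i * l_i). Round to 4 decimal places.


Weighted contributions p_i * l_i:
  B: (2/54) * 5 = 10/54
  H: (15/54) * 5 = 75/54
  D: (4/54) * 5 = 20/54
  C: (17/54) * 1 = 17/54
  G: (16/54) * 2 = 32/54
Sum = (10 + 75 + 20 + 17 + 32)/54 = 154/54

L = 154/54 = 2.8519 bits/symbol


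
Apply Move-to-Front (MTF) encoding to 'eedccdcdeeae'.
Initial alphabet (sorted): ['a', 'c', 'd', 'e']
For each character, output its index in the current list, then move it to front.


MTF encoding:
'e': index 3 in ['a', 'c', 'd', 'e'] -> ['e', 'a', 'c', 'd']
'e': index 0 in ['e', 'a', 'c', 'd'] -> ['e', 'a', 'c', 'd']
'd': index 3 in ['e', 'a', 'c', 'd'] -> ['d', 'e', 'a', 'c']
'c': index 3 in ['d', 'e', 'a', 'c'] -> ['c', 'd', 'e', 'a']
'c': index 0 in ['c', 'd', 'e', 'a'] -> ['c', 'd', 'e', 'a']
'd': index 1 in ['c', 'd', 'e', 'a'] -> ['d', 'c', 'e', 'a']
'c': index 1 in ['d', 'c', 'e', 'a'] -> ['c', 'd', 'e', 'a']
'd': index 1 in ['c', 'd', 'e', 'a'] -> ['d', 'c', 'e', 'a']
'e': index 2 in ['d', 'c', 'e', 'a'] -> ['e', 'd', 'c', 'a']
'e': index 0 in ['e', 'd', 'c', 'a'] -> ['e', 'd', 'c', 'a']
'a': index 3 in ['e', 'd', 'c', 'a'] -> ['a', 'e', 'd', 'c']
'e': index 1 in ['a', 'e', 'd', 'c'] -> ['e', 'a', 'd', 'c']


Output: [3, 0, 3, 3, 0, 1, 1, 1, 2, 0, 3, 1]


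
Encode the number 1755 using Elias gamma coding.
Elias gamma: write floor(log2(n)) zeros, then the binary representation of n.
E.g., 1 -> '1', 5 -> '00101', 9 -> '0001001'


num_bits = floor(log2(1755)) + 1 = 11
leading_zeros = num_bits - 1 = 10
binary(1755) = 11011011011

Elias gamma(1755) = '0000000000' + '11011011011' = 000000000011011011011 (21 bits)


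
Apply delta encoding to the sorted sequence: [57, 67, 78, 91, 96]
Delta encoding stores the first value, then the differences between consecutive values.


First value: 57
Deltas:
  67 - 57 = 10
  78 - 67 = 11
  91 - 78 = 13
  96 - 91 = 5


Delta encoded: [57, 10, 11, 13, 5]


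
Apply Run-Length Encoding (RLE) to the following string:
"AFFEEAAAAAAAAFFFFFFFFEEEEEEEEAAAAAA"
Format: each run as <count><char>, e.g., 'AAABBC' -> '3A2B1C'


Scanning runs left to right:
  i=0: run of 'A' x 1 -> '1A'
  i=1: run of 'F' x 2 -> '2F'
  i=3: run of 'E' x 2 -> '2E'
  i=5: run of 'A' x 8 -> '8A'
  i=13: run of 'F' x 8 -> '8F'
  i=21: run of 'E' x 8 -> '8E'
  i=29: run of 'A' x 6 -> '6A'

RLE = 1A2F2E8A8F8E6A


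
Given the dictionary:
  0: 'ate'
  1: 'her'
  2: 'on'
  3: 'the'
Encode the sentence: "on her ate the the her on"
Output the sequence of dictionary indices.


Look up each word in the dictionary:
  'on' -> 2
  'her' -> 1
  'ate' -> 0
  'the' -> 3
  'the' -> 3
  'her' -> 1
  'on' -> 2

Encoded: [2, 1, 0, 3, 3, 1, 2]


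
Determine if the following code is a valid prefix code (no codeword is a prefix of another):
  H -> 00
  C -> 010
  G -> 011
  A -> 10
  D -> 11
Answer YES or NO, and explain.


Checking each pair (does one codeword prefix another?):
  H='00' vs C='010': no prefix
  H='00' vs G='011': no prefix
  H='00' vs A='10': no prefix
  H='00' vs D='11': no prefix
  C='010' vs H='00': no prefix
  C='010' vs G='011': no prefix
  C='010' vs A='10': no prefix
  C='010' vs D='11': no prefix
  G='011' vs H='00': no prefix
  G='011' vs C='010': no prefix
  G='011' vs A='10': no prefix
  G='011' vs D='11': no prefix
  A='10' vs H='00': no prefix
  A='10' vs C='010': no prefix
  A='10' vs G='011': no prefix
  A='10' vs D='11': no prefix
  D='11' vs H='00': no prefix
  D='11' vs C='010': no prefix
  D='11' vs G='011': no prefix
  D='11' vs A='10': no prefix
No violation found over all pairs.

YES -- this is a valid prefix code. No codeword is a prefix of any other codeword.


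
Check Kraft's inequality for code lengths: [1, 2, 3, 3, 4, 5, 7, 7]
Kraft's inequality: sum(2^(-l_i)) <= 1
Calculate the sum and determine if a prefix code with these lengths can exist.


Sum = 2^(-1) + 2^(-2) + 2^(-3) + 2^(-3) + 2^(-4) + 2^(-5) + 2^(-7) + 2^(-7)
    = 0.5 + 0.25 + 0.125 + 0.125 + 0.0625 + 0.03125 + 0.0078125 + 0.0078125
    = 142/128 = 1.109375
Since 1.109375 > 1, Kraft's inequality is NOT satisfied.
A prefix code with these lengths CANNOT exist.

Kraft sum = 1.109375. Not satisfied.


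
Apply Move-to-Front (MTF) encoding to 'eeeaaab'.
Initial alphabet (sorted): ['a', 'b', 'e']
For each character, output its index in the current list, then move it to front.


MTF encoding:
'e': index 2 in ['a', 'b', 'e'] -> ['e', 'a', 'b']
'e': index 0 in ['e', 'a', 'b'] -> ['e', 'a', 'b']
'e': index 0 in ['e', 'a', 'b'] -> ['e', 'a', 'b']
'a': index 1 in ['e', 'a', 'b'] -> ['a', 'e', 'b']
'a': index 0 in ['a', 'e', 'b'] -> ['a', 'e', 'b']
'a': index 0 in ['a', 'e', 'b'] -> ['a', 'e', 'b']
'b': index 2 in ['a', 'e', 'b'] -> ['b', 'a', 'e']


Output: [2, 0, 0, 1, 0, 0, 2]


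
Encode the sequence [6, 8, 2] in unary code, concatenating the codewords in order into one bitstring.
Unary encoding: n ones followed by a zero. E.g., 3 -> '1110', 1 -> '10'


Encode each number as n ones followed by a terminating 0:
  6 -> 1111110 (7 bits)
  8 -> 111111110 (9 bits)
  2 -> 110 (3 bits)
Total length = 7 + 9 + 3 = 19 bits.

Unary([6, 8, 2]) = 1111110111111110110 (19 bits)


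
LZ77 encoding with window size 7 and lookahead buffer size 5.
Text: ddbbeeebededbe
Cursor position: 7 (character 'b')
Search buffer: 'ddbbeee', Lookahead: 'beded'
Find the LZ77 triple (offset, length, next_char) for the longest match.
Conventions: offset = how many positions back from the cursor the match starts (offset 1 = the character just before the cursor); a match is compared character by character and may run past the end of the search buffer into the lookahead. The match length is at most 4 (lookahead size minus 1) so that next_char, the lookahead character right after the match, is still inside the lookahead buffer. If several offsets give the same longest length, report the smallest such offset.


Try each offset into the search buffer:
  offset=1 (pos 6, char 'e'): match length 0
  offset=2 (pos 5, char 'e'): match length 0
  offset=3 (pos 4, char 'e'): match length 0
  offset=4 (pos 3, char 'b'): match length 2
  offset=5 (pos 2, char 'b'): match length 1
  offset=6 (pos 1, char 'd'): match length 0
  offset=7 (pos 0, char 'd'): match length 0
Longest match has length 2 at offset 4.
next_char = character at position 7 + 2 = 9 -> 'd'

Best match: offset=4, length=2 (matching 'be' starting at position 3)
LZ77 triple: (4, 2, 'd')


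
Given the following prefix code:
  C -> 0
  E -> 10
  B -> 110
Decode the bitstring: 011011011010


Decoding step by step:
Bits 0 -> C
Bits 110 -> B
Bits 110 -> B
Bits 110 -> B
Bits 10 -> E


Decoded message: CBBBE


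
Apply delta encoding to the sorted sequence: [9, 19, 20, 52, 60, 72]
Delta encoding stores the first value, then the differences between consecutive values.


First value: 9
Deltas:
  19 - 9 = 10
  20 - 19 = 1
  52 - 20 = 32
  60 - 52 = 8
  72 - 60 = 12


Delta encoded: [9, 10, 1, 32, 8, 12]


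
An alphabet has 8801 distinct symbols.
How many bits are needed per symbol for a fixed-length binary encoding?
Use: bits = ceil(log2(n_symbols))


log2(8801) = 13.1035
Bracket: 2^13 = 8192 < 8801 <= 2^14 = 16384
So ceil(log2(8801)) = 14

bits = ceil(log2(8801)) = ceil(13.1035) = 14 bits


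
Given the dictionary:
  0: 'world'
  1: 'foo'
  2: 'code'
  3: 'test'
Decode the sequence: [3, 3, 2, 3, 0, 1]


Look up each index in the dictionary:
  3 -> 'test'
  3 -> 'test'
  2 -> 'code'
  3 -> 'test'
  0 -> 'world'
  1 -> 'foo'

Decoded: "test test code test world foo"


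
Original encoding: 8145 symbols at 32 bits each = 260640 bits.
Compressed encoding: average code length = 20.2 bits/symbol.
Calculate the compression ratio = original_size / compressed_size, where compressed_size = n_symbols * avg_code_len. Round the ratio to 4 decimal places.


original_size = n_symbols * orig_bits = 8145 * 32 = 260640 bits
compressed_size = n_symbols * avg_code_len = 8145 * 20.2 = 164529.0 bits
ratio = original_size / compressed_size = 260640 / 164529.0 = 1.5842

Compression ratio = 1.5842


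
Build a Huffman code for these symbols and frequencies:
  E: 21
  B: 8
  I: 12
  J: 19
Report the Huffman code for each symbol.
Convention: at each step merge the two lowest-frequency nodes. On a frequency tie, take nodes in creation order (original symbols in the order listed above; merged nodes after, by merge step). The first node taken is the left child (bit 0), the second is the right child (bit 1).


Huffman tree construction:
Step 1: Merge B(8) + I(12) = 20
Step 2: Merge J(19) + (B+I)(20) = 39
Step 3: Merge E(21) + (J+(B+I))(39) = 60
Read each symbol's code off the tree from the root (left child = 0, right child = 1).

Codes:
  E: 0 (length 1)
  B: 110 (length 3)
  I: 111 (length 3)
  J: 10 (length 2)
Average code length: 119/60 = 1.9833 bits/symbol


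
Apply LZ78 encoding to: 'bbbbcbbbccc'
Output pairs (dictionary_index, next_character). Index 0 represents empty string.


LZ78 encoding steps:
Dictionary: {0: ''}
Step 1: w='' (idx 0), next='b' -> output (0, 'b'), add 'b' as idx 1
Step 2: w='b' (idx 1), next='b' -> output (1, 'b'), add 'bb' as idx 2
Step 3: w='b' (idx 1), next='c' -> output (1, 'c'), add 'bc' as idx 3
Step 4: w='bb' (idx 2), next='b' -> output (2, 'b'), add 'bbb' as idx 4
Step 5: w='' (idx 0), next='c' -> output (0, 'c'), add 'c' as idx 5
Step 6: w='c' (idx 5), next='c' -> output (5, 'c'), add 'cc' as idx 6


Encoded: [(0, 'b'), (1, 'b'), (1, 'c'), (2, 'b'), (0, 'c'), (5, 'c')]


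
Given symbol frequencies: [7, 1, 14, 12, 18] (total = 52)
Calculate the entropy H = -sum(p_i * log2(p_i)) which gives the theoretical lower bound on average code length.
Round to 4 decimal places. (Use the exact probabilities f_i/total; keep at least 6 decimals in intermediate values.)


Per-symbol terms -p_i * log2(p_i) with p_i = f_i/52:
  p = 7/52 = 0.134615: log2(p) = -2.893085, -p*log2(p) = 0.389454
  p = 1/52 = 0.019231: log2(p) = -5.700440, -p*log2(p) = 0.109624
  p = 14/52 = 0.269231: log2(p) = -1.893085, -p*log2(p) = 0.509677
  p = 12/52 = 0.230769: log2(p) = -2.115477, -p*log2(p) = 0.488187
  p = 18/52 = 0.346154: log2(p) = -1.530515, -p*log2(p) = 0.529794
H = 0.389454 + 0.109624 + 0.509677 + 0.488187 + 0.529794 = 2.026736

H = 2.0267 bits/symbol


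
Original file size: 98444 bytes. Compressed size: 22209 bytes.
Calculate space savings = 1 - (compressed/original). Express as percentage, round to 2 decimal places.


ratio = compressed/original = 22209/98444 = 0.2256
savings = 1 - ratio = 1 - 0.2256 = 0.7744
as a percentage: 0.7744 * 100 = 77.44%

Space savings = 1 - 22209/98444 = 77.44%


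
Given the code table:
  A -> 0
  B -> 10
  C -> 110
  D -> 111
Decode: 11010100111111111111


Decoding:
110 -> C
10 -> B
10 -> B
0 -> A
111 -> D
111 -> D
111 -> D
111 -> D


Result: CBBADDDD


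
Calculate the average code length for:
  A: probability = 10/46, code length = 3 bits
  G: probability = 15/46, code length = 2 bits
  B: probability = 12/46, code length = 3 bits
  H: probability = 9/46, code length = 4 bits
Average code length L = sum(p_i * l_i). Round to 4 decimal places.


Weighted contributions p_i * l_i:
  A: (10/46) * 3 = 30/46
  G: (15/46) * 2 = 30/46
  B: (12/46) * 3 = 36/46
  H: (9/46) * 4 = 36/46
Sum = (30 + 30 + 36 + 36)/46 = 132/46

L = 132/46 = 2.8696 bits/symbol


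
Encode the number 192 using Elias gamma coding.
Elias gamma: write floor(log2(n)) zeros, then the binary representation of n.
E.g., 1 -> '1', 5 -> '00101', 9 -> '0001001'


num_bits = floor(log2(192)) + 1 = 8
leading_zeros = num_bits - 1 = 7
binary(192) = 11000000

Elias gamma(192) = '0000000' + '11000000' = 000000011000000 (15 bits)


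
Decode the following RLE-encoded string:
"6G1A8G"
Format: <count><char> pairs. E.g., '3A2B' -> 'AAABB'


Expanding each <count><char> pair:
  6G -> 'GGGGGG'
  1A -> 'A'
  8G -> 'GGGGGGGG'

Decoded = GGGGGGAGGGGGGGG


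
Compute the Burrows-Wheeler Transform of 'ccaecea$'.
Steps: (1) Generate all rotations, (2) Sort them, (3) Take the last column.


Rotations (sorted):
  0: $ccaecea -> last char: a
  1: a$ccaece -> last char: e
  2: aecea$cc -> last char: c
  3: caecea$c -> last char: c
  4: ccaecea$ -> last char: $
  5: cea$ccae -> last char: e
  6: ea$ccaec -> last char: c
  7: ecea$cca -> last char: a


BWT = aecc$eca


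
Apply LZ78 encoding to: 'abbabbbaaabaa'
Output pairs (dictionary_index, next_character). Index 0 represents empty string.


LZ78 encoding steps:
Dictionary: {0: ''}
Step 1: w='' (idx 0), next='a' -> output (0, 'a'), add 'a' as idx 1
Step 2: w='' (idx 0), next='b' -> output (0, 'b'), add 'b' as idx 2
Step 3: w='b' (idx 2), next='a' -> output (2, 'a'), add 'ba' as idx 3
Step 4: w='b' (idx 2), next='b' -> output (2, 'b'), add 'bb' as idx 4
Step 5: w='ba' (idx 3), next='a' -> output (3, 'a'), add 'baa' as idx 5
Step 6: w='a' (idx 1), next='b' -> output (1, 'b'), add 'ab' as idx 6
Step 7: w='a' (idx 1), next='a' -> output (1, 'a'), add 'aa' as idx 7


Encoded: [(0, 'a'), (0, 'b'), (2, 'a'), (2, 'b'), (3, 'a'), (1, 'b'), (1, 'a')]


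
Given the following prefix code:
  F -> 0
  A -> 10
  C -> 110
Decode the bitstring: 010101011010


Decoding step by step:
Bits 0 -> F
Bits 10 -> A
Bits 10 -> A
Bits 10 -> A
Bits 110 -> C
Bits 10 -> A


Decoded message: FAAACA


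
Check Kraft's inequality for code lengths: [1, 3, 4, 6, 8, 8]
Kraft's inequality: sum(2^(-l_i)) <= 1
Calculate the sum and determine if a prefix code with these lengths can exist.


Sum = 2^(-1) + 2^(-3) + 2^(-4) + 2^(-6) + 2^(-8) + 2^(-8)
    = 0.5 + 0.125 + 0.0625 + 0.015625 + 0.00390625 + 0.00390625
    = 182/256 = 0.7109375
Since 0.7109375 <= 1, Kraft's inequality IS satisfied.
A prefix code with these lengths CAN exist.

Kraft sum = 0.7109375. Satisfied.
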